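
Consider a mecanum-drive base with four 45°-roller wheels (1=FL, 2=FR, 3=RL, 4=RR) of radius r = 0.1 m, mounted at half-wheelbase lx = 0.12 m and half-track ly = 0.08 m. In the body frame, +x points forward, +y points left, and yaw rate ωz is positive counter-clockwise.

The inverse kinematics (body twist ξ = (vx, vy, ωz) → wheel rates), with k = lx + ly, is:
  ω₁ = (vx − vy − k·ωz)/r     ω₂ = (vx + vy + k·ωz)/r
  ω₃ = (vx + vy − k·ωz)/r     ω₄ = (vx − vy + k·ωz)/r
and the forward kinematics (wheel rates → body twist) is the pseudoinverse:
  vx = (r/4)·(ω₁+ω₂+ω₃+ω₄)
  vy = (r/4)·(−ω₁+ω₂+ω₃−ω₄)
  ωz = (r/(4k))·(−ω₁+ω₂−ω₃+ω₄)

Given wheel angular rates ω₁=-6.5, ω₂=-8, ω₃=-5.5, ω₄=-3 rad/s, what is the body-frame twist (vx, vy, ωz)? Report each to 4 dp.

k = lx + ly = 0.12 + 0.08 = 0.2000
ω₁+ω₂+ω₃+ω₄ = -23.0000  →  vx = (0.1/4)·-23.0000 = -0.5750
−ω₁+ω₂+ω₃−ω₄ = -4.0000  →  vy = (0.1/4)·-4.0000 = -0.1000
−ω₁+ω₂−ω₃+ω₄ = 1.0000  →  ωz = (0.1/0.8000)·1.0000 = 0.1250

(-0.5750, -0.1000, 0.1250)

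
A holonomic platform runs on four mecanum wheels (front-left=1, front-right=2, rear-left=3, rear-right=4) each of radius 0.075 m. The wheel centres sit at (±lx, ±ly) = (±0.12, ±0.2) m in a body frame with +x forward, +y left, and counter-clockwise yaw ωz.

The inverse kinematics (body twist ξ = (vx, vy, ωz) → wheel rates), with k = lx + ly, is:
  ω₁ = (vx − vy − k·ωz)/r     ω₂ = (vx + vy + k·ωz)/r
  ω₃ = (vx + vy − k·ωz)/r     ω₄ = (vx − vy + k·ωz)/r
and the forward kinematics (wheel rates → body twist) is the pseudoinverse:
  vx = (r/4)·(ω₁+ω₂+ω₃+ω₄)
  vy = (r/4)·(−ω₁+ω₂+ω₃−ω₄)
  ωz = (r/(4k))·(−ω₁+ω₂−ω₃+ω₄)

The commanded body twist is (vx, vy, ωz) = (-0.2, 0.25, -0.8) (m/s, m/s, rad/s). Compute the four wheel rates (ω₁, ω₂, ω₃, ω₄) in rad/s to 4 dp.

k = lx + ly = 0.12 + 0.2 = 0.3200;  k·ωz = 0.3200·-0.8 = -0.2560
ω₁ (FL) = (vx − vy − k·ωz)/r = -0.1940/0.075 = -2.5867
ω₂ (FR) = (vx + vy + k·ωz)/r = -0.2060/0.075 = -2.7467
ω₃ (RL) = (vx + vy − k·ωz)/r = 0.3060/0.075 = 4.0800
ω₄ (RR) = (vx − vy + k·ωz)/r = -0.7060/0.075 = -9.4133

(-2.5867, -2.7467, 4.0800, -9.4133)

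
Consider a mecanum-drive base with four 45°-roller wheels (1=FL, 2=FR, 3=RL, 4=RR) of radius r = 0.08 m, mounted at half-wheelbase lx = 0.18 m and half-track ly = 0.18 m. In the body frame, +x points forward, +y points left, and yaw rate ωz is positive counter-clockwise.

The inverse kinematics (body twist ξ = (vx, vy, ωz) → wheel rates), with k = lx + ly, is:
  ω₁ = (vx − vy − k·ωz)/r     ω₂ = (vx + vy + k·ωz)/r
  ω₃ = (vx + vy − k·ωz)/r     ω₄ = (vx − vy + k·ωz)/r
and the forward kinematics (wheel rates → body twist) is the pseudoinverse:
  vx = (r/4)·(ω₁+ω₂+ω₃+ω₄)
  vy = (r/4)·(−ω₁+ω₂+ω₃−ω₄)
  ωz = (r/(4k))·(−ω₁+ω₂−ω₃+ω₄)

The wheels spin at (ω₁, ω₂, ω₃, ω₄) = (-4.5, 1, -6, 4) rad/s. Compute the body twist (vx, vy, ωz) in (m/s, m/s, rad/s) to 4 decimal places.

(-0.1100, -0.0900, 0.8611)

k = lx + ly = 0.18 + 0.18 = 0.3600
ω₁+ω₂+ω₃+ω₄ = -5.5000  →  vx = (0.08/4)·-5.5000 = -0.1100
−ω₁+ω₂+ω₃−ω₄ = -4.5000  →  vy = (0.08/4)·-4.5000 = -0.0900
−ω₁+ω₂−ω₃+ω₄ = 15.5000  →  ωz = (0.08/1.4400)·15.5000 = 0.8611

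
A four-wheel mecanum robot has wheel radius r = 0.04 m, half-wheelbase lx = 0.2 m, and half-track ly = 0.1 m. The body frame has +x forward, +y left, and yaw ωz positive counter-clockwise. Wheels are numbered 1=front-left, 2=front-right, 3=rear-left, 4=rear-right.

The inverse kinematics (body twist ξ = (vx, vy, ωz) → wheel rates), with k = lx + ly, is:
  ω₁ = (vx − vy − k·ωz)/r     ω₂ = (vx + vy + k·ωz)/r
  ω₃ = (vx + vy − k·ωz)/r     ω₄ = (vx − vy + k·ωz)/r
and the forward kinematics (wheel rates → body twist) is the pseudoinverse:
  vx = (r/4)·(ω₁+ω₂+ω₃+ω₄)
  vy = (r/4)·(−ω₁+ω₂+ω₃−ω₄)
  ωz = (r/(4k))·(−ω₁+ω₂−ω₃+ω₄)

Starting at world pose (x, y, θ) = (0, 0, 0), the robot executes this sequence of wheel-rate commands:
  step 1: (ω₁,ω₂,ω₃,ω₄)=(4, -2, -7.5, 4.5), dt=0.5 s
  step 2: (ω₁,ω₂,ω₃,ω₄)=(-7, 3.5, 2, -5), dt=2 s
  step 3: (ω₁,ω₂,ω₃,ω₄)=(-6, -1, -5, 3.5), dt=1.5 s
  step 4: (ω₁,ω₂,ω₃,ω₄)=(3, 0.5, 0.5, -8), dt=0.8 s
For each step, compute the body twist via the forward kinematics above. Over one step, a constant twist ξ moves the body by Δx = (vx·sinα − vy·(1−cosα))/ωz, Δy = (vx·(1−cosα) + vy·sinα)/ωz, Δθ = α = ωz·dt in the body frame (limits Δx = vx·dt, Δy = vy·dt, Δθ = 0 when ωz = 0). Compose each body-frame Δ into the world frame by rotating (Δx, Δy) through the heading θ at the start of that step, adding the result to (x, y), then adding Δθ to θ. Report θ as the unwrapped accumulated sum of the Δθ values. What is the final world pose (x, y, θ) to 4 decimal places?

(-0.3253, 0.1119, 0.7150)

step 1: ξ=(vx,vy,ωz)=(-0.0100, -0.1800, 0.2000), dt=0.5 → body Δ=(-0.0005, -0.0901, 0.1000) → world pose (-0.0005, -0.0901, 0.1000)
step 2: ξ=(vx,vy,ωz)=(-0.0650, 0.1750, 0.1167), dt=2.0 → body Δ=(-0.1695, 0.3317, 0.2333) → world pose (-0.2022, 0.2231, 0.3333)
step 3: ξ=(vx,vy,ωz)=(-0.0850, -0.0350, 0.4500), dt=1.5 → body Δ=(-0.1010, -0.0900, 0.6750) → world pose (-0.2682, 0.1049, 1.0083)
step 4: ξ=(vx,vy,ωz)=(-0.0400, 0.0600, -0.3667), dt=0.8 → body Δ=(-0.0246, 0.0520, -0.2933) → world pose (-0.3253, 0.1119, 0.7150)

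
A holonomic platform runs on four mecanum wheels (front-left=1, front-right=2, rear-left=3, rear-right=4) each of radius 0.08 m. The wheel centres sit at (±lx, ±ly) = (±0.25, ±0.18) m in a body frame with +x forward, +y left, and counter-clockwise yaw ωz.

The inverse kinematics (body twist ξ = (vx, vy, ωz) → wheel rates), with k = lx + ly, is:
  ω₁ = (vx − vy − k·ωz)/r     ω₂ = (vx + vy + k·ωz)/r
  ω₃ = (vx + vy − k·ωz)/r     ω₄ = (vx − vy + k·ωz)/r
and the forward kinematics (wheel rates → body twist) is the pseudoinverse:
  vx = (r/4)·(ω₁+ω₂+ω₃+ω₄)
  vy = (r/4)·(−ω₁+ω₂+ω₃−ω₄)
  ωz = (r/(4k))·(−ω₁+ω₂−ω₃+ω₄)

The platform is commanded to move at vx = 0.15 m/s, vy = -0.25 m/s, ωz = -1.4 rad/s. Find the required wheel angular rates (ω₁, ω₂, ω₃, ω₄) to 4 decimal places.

(12.5250, -8.7750, 6.2750, -2.5250)

k = lx + ly = 0.25 + 0.18 = 0.4300;  k·ωz = 0.4300·-1.4 = -0.6020
ω₁ (FL) = (vx − vy − k·ωz)/r = 1.0020/0.08 = 12.5250
ω₂ (FR) = (vx + vy + k·ωz)/r = -0.7020/0.08 = -8.7750
ω₃ (RL) = (vx + vy − k·ωz)/r = 0.5020/0.08 = 6.2750
ω₄ (RR) = (vx − vy + k·ωz)/r = -0.2020/0.08 = -2.5250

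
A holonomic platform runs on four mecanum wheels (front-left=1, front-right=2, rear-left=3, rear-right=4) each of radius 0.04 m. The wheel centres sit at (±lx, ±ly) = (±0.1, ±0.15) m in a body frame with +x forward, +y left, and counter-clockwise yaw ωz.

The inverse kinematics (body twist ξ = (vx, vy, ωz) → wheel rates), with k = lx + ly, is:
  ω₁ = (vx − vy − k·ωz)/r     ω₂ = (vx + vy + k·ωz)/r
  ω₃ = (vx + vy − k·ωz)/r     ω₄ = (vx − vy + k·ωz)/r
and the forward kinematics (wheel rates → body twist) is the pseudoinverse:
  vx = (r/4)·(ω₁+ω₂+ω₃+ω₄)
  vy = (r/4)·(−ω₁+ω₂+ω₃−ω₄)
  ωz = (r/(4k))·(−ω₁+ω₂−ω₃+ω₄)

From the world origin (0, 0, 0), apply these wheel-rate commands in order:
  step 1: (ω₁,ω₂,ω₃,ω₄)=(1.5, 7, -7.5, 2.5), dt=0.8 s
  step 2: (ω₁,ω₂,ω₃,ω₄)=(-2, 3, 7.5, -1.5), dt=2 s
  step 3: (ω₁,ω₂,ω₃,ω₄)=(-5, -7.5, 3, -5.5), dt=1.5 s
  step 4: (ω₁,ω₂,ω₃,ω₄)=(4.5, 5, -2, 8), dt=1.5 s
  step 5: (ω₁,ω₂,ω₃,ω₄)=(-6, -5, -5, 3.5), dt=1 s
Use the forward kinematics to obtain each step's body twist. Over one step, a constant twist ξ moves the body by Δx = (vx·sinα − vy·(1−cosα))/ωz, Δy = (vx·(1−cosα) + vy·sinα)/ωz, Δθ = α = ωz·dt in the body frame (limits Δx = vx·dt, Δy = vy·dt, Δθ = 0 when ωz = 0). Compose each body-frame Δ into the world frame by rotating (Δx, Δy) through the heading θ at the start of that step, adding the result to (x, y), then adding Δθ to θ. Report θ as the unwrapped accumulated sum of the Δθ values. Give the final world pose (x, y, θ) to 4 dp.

(-0.0204, 0.1147, 0.5260)

step 1: ξ=(vx,vy,ωz)=(0.0350, -0.0450, 0.6200), dt=0.8 → body Δ=(0.0356, -0.0277, 0.4960) → world pose (0.0356, -0.0277, 0.4960)
step 2: ξ=(vx,vy,ωz)=(0.0700, 0.1400, -0.1600), dt=2.0 → body Δ=(0.1820, 0.2530, -0.3200) → world pose (0.0753, 0.2814, 0.1760)
step 3: ξ=(vx,vy,ωz)=(-0.1500, 0.0600, -0.4400), dt=1.5 → body Δ=(-0.1804, 0.1552, -0.6600) → world pose (-0.1295, 0.4027, -0.4840)
step 4: ξ=(vx,vy,ωz)=(0.1550, -0.0950, 0.4200), dt=1.5 → body Δ=(0.2608, -0.0624, 0.6300) → world pose (0.0724, 0.2260, 0.1460)
step 5: ξ=(vx,vy,ωz)=(-0.1250, -0.0750, 0.3800), dt=1.0 → body Δ=(-0.1079, -0.0967, 0.3800) → world pose (-0.0204, 0.1147, 0.5260)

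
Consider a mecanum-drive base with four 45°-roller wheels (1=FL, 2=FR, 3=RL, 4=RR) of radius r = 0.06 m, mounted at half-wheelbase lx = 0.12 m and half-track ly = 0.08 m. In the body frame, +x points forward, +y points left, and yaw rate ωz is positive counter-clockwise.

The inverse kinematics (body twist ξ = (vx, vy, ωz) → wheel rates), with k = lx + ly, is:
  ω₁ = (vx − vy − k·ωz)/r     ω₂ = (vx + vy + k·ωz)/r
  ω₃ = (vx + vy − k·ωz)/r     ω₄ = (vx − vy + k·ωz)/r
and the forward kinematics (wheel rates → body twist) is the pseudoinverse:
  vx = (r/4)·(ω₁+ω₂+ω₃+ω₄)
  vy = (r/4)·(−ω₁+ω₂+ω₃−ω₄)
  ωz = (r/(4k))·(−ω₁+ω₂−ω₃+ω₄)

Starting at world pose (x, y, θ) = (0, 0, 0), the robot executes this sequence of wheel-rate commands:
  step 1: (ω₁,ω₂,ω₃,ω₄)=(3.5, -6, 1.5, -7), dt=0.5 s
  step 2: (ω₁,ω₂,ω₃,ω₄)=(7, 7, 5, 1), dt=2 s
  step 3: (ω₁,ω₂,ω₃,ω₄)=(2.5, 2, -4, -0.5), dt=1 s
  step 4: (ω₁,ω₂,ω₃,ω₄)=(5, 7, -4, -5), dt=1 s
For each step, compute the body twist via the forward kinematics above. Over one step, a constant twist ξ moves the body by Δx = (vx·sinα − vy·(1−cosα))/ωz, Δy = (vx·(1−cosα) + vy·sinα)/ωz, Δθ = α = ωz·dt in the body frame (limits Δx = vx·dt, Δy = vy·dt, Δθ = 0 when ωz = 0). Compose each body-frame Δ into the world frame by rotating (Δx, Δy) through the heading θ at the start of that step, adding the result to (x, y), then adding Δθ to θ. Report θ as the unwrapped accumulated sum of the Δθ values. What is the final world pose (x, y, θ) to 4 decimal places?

step 1: ξ=(vx,vy,ωz)=(-0.1200, -0.0150, -1.3500), dt=0.5 → body Δ=(-0.0580, 0.0125, -0.6750) → world pose (-0.0580, 0.0125, -0.6750)
step 2: ξ=(vx,vy,ωz)=(0.3000, 0.0600, -0.3000), dt=2.0 → body Δ=(0.5996, -0.0617, -0.6000) → world pose (0.3715, -0.4103, -1.2750)
step 3: ξ=(vx,vy,ωz)=(0.0000, -0.0600, 0.2250), dt=1.0 → body Δ=(0.0067, -0.0595, 0.2250) → world pose (0.3166, -0.4341, -1.0500)
step 4: ξ=(vx,vy,ωz)=(0.0450, 0.0450, 0.0750), dt=1.0 → body Δ=(0.0433, 0.0466, 0.0750) → world pose (0.3786, -0.4484, -0.9750)

(0.3786, -0.4484, -0.9750)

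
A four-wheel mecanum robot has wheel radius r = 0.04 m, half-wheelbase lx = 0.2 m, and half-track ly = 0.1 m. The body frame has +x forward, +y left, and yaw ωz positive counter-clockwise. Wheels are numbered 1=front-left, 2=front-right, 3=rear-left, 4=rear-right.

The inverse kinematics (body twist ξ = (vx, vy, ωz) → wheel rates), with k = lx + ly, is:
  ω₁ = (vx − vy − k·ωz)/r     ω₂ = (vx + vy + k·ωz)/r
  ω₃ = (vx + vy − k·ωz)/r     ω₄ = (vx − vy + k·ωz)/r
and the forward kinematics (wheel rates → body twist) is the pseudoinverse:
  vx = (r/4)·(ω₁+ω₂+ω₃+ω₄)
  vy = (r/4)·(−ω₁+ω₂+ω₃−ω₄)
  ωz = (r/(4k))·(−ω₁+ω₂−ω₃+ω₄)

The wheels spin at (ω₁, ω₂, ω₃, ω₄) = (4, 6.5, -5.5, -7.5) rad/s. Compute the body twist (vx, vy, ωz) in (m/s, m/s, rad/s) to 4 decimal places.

k = lx + ly = 0.2 + 0.1 = 0.3000
ω₁+ω₂+ω₃+ω₄ = -2.5000  →  vx = (0.04/4)·-2.5000 = -0.0250
−ω₁+ω₂+ω₃−ω₄ = 4.5000  →  vy = (0.04/4)·4.5000 = 0.0450
−ω₁+ω₂−ω₃+ω₄ = 0.5000  →  ωz = (0.04/1.2000)·0.5000 = 0.0167

(-0.0250, 0.0450, 0.0167)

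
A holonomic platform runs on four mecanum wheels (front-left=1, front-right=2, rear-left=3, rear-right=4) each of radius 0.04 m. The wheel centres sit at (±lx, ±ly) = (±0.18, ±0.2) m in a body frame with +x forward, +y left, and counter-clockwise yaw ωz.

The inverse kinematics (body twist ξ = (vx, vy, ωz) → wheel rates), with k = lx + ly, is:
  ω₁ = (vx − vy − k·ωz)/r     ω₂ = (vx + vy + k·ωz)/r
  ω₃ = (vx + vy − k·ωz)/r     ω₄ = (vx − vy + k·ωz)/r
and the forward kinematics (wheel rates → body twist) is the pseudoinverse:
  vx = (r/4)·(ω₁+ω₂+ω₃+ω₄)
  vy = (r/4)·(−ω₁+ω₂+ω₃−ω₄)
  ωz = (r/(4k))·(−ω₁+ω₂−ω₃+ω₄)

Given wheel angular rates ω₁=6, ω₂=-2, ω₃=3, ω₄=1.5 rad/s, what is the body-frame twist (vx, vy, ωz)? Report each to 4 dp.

(0.0850, -0.0650, -0.2500)

k = lx + ly = 0.18 + 0.2 = 0.3800
ω₁+ω₂+ω₃+ω₄ = 8.5000  →  vx = (0.04/4)·8.5000 = 0.0850
−ω₁+ω₂+ω₃−ω₄ = -6.5000  →  vy = (0.04/4)·-6.5000 = -0.0650
−ω₁+ω₂−ω₃+ω₄ = -9.5000  →  ωz = (0.04/1.5200)·-9.5000 = -0.2500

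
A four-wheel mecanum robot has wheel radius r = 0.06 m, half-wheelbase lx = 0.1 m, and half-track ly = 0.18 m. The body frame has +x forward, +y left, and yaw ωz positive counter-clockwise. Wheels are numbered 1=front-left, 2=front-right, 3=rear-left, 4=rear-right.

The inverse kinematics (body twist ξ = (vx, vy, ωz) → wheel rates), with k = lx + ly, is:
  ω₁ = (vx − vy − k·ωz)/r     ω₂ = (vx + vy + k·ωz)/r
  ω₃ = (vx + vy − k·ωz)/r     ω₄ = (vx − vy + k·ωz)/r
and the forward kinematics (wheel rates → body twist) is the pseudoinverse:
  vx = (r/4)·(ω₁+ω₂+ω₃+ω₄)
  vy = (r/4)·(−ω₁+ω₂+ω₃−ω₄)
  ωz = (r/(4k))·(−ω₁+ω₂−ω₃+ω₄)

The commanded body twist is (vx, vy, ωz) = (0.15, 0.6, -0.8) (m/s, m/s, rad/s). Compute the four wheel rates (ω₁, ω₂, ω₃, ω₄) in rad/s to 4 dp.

(-3.7667, 8.7667, 16.2333, -11.2333)

k = lx + ly = 0.1 + 0.18 = 0.2800;  k·ωz = 0.2800·-0.8 = -0.2240
ω₁ (FL) = (vx − vy − k·ωz)/r = -0.2260/0.06 = -3.7667
ω₂ (FR) = (vx + vy + k·ωz)/r = 0.5260/0.06 = 8.7667
ω₃ (RL) = (vx + vy − k·ωz)/r = 0.9740/0.06 = 16.2333
ω₄ (RR) = (vx − vy + k·ωz)/r = -0.6740/0.06 = -11.2333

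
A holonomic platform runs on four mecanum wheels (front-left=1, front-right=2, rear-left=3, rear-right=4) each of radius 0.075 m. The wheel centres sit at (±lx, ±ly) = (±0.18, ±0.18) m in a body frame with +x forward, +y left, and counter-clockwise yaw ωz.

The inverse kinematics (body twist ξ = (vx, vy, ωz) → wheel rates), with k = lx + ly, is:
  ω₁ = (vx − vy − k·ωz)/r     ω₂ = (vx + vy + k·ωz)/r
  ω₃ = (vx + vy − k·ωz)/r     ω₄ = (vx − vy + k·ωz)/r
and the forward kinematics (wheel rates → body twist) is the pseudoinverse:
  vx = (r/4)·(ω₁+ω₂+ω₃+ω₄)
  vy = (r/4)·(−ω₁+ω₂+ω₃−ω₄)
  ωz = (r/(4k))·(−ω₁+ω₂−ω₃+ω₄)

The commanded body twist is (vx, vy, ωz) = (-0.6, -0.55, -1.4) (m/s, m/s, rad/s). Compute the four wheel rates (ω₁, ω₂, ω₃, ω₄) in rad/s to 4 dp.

(6.0533, -22.0533, -8.6133, -7.3867)

k = lx + ly = 0.18 + 0.18 = 0.3600;  k·ωz = 0.3600·-1.4 = -0.5040
ω₁ (FL) = (vx − vy − k·ωz)/r = 0.4540/0.075 = 6.0533
ω₂ (FR) = (vx + vy + k·ωz)/r = -1.6540/0.075 = -22.0533
ω₃ (RL) = (vx + vy − k·ωz)/r = -0.6460/0.075 = -8.6133
ω₄ (RR) = (vx − vy + k·ωz)/r = -0.5540/0.075 = -7.3867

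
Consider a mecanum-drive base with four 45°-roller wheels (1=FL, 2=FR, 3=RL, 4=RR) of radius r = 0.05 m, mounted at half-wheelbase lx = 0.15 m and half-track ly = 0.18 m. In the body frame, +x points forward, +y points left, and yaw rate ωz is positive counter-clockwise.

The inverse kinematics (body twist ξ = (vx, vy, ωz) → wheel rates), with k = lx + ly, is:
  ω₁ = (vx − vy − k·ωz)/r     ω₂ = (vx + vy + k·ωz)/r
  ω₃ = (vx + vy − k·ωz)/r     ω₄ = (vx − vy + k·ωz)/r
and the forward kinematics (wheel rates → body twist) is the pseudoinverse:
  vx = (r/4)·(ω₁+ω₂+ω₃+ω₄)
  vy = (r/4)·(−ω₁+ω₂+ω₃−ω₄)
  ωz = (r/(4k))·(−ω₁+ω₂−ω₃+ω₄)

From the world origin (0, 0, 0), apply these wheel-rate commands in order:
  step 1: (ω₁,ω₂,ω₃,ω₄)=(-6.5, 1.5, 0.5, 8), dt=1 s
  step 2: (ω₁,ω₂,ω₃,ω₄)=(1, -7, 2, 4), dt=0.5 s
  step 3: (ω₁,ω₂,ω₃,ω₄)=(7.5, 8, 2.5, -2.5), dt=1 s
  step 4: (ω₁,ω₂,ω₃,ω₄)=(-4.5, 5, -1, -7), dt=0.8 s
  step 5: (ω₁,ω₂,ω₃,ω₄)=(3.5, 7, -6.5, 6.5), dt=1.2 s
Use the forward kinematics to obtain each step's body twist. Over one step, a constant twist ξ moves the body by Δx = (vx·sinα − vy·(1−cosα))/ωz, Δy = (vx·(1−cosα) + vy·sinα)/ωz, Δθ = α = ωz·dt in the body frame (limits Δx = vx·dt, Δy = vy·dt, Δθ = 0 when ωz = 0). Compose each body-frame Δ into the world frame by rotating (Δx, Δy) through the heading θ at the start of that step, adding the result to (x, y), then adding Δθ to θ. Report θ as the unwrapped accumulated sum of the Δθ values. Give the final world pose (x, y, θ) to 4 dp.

(0.3071, 0.2305, 1.1591)

step 1: ξ=(vx,vy,ωz)=(0.0438, 0.0063, 0.5871), dt=1.0 → body Δ=(0.0395, 0.0184, 0.5871) → world pose (0.0395, 0.0184, 0.5871)
step 2: ξ=(vx,vy,ωz)=(0.0000, -0.1250, -0.2273), dt=0.5 → body Δ=(-0.0035, -0.0624, -0.1136) → world pose (0.0711, -0.0355, 0.4735)
step 3: ξ=(vx,vy,ωz)=(0.1938, 0.0688, -0.1705), dt=1.0 → body Δ=(0.1987, 0.0519, -0.1705) → world pose (0.2242, 0.1013, 0.3030)
step 4: ξ=(vx,vy,ωz)=(-0.0938, 0.1938, 0.1326), dt=0.8 → body Δ=(-0.0831, 0.1507, 0.1061) → world pose (0.0999, 0.2204, 0.4091)
step 5: ξ=(vx,vy,ωz)=(0.1313, -0.1187, 0.6250), dt=1.2 → body Δ=(0.1941, -0.0732, 0.7500) → world pose (0.3071, 0.2305, 1.1591)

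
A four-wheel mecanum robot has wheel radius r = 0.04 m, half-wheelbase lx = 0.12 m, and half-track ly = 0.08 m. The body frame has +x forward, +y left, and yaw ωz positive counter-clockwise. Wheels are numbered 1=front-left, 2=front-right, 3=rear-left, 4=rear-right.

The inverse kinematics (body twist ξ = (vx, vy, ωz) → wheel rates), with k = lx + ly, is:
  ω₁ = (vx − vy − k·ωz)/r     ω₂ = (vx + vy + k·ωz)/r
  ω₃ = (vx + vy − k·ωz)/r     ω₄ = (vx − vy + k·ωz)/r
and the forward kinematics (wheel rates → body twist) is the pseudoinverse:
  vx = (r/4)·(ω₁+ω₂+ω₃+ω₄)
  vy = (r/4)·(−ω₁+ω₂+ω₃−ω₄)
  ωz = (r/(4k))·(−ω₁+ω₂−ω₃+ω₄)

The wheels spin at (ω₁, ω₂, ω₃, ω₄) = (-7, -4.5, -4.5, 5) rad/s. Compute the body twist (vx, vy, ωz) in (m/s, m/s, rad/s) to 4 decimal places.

k = lx + ly = 0.12 + 0.08 = 0.2000
ω₁+ω₂+ω₃+ω₄ = -11.0000  →  vx = (0.04/4)·-11.0000 = -0.1100
−ω₁+ω₂+ω₃−ω₄ = -7.0000  →  vy = (0.04/4)·-7.0000 = -0.0700
−ω₁+ω₂−ω₃+ω₄ = 12.0000  →  ωz = (0.04/0.8000)·12.0000 = 0.6000

(-0.1100, -0.0700, 0.6000)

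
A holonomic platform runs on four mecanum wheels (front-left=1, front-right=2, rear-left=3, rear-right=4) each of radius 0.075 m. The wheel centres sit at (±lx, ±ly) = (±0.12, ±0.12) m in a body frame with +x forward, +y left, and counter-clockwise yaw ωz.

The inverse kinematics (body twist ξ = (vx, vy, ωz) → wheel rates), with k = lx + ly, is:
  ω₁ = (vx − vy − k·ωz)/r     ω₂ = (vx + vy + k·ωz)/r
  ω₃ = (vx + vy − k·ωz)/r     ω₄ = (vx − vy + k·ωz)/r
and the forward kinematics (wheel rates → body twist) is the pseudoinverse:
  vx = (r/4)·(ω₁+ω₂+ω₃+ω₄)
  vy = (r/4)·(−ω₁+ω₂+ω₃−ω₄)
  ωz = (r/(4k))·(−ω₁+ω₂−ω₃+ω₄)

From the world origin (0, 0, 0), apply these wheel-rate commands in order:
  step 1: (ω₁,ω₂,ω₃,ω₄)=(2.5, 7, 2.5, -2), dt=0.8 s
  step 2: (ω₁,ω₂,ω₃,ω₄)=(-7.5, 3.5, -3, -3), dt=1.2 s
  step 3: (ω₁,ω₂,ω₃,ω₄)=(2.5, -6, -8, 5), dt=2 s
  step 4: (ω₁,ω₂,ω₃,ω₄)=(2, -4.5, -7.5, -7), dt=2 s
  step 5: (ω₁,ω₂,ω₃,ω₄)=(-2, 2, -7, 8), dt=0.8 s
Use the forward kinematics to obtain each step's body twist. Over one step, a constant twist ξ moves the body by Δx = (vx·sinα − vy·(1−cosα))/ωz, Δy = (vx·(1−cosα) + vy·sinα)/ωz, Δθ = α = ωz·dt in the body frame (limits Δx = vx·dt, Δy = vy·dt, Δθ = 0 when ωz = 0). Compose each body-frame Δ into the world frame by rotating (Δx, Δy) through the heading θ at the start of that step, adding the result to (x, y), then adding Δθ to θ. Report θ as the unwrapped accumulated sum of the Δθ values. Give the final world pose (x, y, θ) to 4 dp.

(0.7895, -0.8233, 1.9844)

step 1: ξ=(vx,vy,ωz)=(0.1875, 0.1688, 0.0000), dt=0.8 → body Δ=(0.1500, 0.1350, 0.0000) → world pose (0.1500, 0.1350, 0.0000)
step 2: ξ=(vx,vy,ωz)=(-0.1875, 0.2062, 0.8594), dt=1.2 → body Δ=(-0.3039, 0.0998, 1.0312) → world pose (-0.1539, 0.2348, 1.0312)
step 3: ξ=(vx,vy,ωz)=(-0.1219, -0.4031, 0.3516), dt=2.0 → body Δ=(0.0478, -0.8237, 0.7031) → world pose (0.5773, -0.1473, 1.7344)
step 4: ξ=(vx,vy,ωz)=(-0.3187, -0.1312, -0.4688), dt=2.0 → body Δ=(-0.6624, 0.0519, -0.9375) → world pose (0.6340, -0.8094, 0.7969)
step 5: ξ=(vx,vy,ωz)=(0.0187, -0.2062, 1.4844), dt=0.8 → body Δ=(0.0987, -0.1210, 1.1875) → world pose (0.7895, -0.8233, 1.9844)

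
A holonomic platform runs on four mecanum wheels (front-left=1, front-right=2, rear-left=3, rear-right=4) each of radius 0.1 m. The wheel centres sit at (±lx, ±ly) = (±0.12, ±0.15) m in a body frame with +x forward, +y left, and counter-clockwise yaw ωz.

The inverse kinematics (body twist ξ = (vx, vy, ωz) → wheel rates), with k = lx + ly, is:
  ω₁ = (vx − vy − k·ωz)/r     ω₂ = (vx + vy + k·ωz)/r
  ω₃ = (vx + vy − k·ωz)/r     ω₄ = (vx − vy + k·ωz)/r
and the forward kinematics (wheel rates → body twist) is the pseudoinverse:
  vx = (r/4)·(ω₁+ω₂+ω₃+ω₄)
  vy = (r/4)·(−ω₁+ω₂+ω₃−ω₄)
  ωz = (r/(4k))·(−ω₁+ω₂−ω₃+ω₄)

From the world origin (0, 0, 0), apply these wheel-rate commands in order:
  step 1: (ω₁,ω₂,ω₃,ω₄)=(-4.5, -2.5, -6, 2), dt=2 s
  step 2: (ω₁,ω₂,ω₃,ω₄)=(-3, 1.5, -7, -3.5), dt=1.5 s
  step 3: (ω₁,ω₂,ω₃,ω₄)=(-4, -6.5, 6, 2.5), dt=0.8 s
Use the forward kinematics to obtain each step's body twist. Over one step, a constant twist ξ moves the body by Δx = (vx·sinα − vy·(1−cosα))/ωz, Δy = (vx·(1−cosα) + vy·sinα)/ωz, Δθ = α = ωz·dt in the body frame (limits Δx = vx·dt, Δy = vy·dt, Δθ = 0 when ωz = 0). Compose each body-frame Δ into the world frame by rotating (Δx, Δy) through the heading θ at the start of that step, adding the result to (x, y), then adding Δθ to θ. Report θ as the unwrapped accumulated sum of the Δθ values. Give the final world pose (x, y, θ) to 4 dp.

(0.2437, -0.8814, 2.5185)

step 1: ξ=(vx,vy,ωz)=(-0.2750, -0.1500, 0.9259), dt=2.0 → body Δ=(-0.0784, -0.5350, 1.8519) → world pose (-0.0784, -0.5350, 1.8519)
step 2: ξ=(vx,vy,ωz)=(-0.3000, 0.0250, 0.7407), dt=1.5 → body Δ=(-0.3817, -0.1951, 1.1111) → world pose (0.2149, -0.8477, 2.9630)
step 3: ξ=(vx,vy,ωz)=(-0.0500, 0.0250, -0.5556), dt=0.8 → body Δ=(-0.0343, 0.0281, -0.4444) → world pose (0.2437, -0.8814, 2.5185)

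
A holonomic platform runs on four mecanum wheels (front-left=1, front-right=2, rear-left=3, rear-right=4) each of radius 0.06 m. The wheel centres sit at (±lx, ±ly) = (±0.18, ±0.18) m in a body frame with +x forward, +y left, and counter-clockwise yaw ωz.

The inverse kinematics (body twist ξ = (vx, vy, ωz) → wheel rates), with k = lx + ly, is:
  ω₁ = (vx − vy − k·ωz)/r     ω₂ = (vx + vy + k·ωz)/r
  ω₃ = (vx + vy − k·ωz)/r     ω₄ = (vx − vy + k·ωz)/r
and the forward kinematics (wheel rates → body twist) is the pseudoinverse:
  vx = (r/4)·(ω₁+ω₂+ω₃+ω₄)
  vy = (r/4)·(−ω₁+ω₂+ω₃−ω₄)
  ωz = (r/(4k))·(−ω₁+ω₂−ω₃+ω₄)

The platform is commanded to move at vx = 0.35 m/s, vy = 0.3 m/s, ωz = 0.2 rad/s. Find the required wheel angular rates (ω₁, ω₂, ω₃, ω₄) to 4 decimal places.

(-0.3667, 12.0333, 9.6333, 2.0333)

k = lx + ly = 0.18 + 0.18 = 0.3600;  k·ωz = 0.3600·0.2 = 0.0720
ω₁ (FL) = (vx − vy − k·ωz)/r = -0.0220/0.06 = -0.3667
ω₂ (FR) = (vx + vy + k·ωz)/r = 0.7220/0.06 = 12.0333
ω₃ (RL) = (vx + vy − k·ωz)/r = 0.5780/0.06 = 9.6333
ω₄ (RR) = (vx − vy + k·ωz)/r = 0.1220/0.06 = 2.0333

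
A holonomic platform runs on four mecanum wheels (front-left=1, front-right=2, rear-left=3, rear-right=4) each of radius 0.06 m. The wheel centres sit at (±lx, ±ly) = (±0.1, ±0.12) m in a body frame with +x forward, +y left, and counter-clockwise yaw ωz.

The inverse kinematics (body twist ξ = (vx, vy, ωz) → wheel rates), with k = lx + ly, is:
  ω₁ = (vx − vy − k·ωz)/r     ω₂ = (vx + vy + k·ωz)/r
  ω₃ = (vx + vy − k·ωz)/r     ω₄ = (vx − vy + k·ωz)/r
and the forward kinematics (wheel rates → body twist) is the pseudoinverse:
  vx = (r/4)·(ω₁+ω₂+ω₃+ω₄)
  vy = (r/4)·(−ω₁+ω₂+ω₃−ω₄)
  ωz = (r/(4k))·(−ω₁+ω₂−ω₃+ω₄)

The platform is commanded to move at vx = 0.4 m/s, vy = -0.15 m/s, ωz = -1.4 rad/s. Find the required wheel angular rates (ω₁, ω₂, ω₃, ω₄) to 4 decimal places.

k = lx + ly = 0.1 + 0.12 = 0.2200;  k·ωz = 0.2200·-1.4 = -0.3080
ω₁ (FL) = (vx − vy − k·ωz)/r = 0.8580/0.06 = 14.3000
ω₂ (FR) = (vx + vy + k·ωz)/r = -0.0580/0.06 = -0.9667
ω₃ (RL) = (vx + vy − k·ωz)/r = 0.5580/0.06 = 9.3000
ω₄ (RR) = (vx − vy + k·ωz)/r = 0.2420/0.06 = 4.0333

(14.3000, -0.9667, 9.3000, 4.0333)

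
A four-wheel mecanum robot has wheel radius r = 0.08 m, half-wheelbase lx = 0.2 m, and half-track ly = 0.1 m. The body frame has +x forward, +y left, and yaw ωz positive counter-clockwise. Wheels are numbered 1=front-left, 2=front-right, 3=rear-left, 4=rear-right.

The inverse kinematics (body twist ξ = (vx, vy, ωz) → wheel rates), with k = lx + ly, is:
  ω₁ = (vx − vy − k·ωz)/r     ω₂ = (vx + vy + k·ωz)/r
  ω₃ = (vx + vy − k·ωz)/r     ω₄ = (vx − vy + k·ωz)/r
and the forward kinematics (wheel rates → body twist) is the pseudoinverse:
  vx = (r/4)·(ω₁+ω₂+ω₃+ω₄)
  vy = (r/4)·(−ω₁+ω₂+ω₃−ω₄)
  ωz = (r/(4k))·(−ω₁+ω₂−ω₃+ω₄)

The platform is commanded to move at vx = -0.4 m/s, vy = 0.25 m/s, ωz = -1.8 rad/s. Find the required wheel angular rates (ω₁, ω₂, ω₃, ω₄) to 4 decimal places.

k = lx + ly = 0.2 + 0.1 = 0.3000;  k·ωz = 0.3000·-1.8 = -0.5400
ω₁ (FL) = (vx − vy − k·ωz)/r = -0.1100/0.08 = -1.3750
ω₂ (FR) = (vx + vy + k·ωz)/r = -0.6900/0.08 = -8.6250
ω₃ (RL) = (vx + vy − k·ωz)/r = 0.3900/0.08 = 4.8750
ω₄ (RR) = (vx − vy + k·ωz)/r = -1.1900/0.08 = -14.8750

(-1.3750, -8.6250, 4.8750, -14.8750)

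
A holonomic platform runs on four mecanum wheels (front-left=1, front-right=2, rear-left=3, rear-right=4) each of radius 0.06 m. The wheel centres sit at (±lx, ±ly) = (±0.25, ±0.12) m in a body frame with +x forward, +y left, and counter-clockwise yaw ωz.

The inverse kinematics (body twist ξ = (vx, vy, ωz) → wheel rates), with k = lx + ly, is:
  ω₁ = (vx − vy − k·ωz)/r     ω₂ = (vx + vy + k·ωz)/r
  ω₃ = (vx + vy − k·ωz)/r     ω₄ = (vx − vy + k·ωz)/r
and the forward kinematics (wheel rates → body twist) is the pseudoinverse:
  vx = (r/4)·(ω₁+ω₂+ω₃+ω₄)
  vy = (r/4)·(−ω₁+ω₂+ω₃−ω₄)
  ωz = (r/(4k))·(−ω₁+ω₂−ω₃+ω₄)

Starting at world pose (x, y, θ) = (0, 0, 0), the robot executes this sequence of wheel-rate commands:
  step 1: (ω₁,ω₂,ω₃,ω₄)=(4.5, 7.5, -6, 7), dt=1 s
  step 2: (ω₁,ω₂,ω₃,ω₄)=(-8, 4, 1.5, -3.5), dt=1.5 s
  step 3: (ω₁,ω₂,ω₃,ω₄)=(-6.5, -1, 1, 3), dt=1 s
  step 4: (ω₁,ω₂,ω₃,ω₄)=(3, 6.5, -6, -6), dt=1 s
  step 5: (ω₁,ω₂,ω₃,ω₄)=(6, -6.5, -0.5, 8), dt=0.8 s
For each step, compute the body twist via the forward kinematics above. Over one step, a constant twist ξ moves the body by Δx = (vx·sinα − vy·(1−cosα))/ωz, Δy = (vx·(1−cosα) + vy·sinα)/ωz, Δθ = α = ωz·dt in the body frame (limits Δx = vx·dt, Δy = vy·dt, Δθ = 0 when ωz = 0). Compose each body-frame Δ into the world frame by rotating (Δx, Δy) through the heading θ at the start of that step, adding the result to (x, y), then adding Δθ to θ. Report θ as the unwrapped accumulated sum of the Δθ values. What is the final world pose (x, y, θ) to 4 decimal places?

step 1: ξ=(vx,vy,ωz)=(0.1950, -0.1500, 0.6486), dt=1.0 → body Δ=(0.2286, -0.0786, 0.6486) → world pose (0.2286, -0.0786, 0.6486)
step 2: ξ=(vx,vy,ωz)=(-0.0900, 0.2550, 0.2838), dt=1.5 → body Δ=(-0.2111, 0.3428, 0.4257) → world pose (-0.1467, 0.0669, 1.0743)
step 3: ξ=(vx,vy,ωz)=(-0.0525, 0.0525, 0.3041), dt=1.0 → body Δ=(-0.0596, 0.0438, 0.3041) → world pose (-0.2136, 0.0354, 1.3784)
step 4: ξ=(vx,vy,ωz)=(-0.0375, 0.0525, 0.1419), dt=1.0 → body Δ=(-0.0411, 0.0497, 0.1419) → world pose (-0.2702, 0.0045, 1.5203)
step 5: ξ=(vx,vy,ωz)=(0.1050, -0.3150, -0.1622), dt=0.8 → body Δ=(0.0674, -0.2567, -0.1297) → world pose (-0.0104, 0.0589, 1.3905)

(-0.0104, 0.0589, 1.3905)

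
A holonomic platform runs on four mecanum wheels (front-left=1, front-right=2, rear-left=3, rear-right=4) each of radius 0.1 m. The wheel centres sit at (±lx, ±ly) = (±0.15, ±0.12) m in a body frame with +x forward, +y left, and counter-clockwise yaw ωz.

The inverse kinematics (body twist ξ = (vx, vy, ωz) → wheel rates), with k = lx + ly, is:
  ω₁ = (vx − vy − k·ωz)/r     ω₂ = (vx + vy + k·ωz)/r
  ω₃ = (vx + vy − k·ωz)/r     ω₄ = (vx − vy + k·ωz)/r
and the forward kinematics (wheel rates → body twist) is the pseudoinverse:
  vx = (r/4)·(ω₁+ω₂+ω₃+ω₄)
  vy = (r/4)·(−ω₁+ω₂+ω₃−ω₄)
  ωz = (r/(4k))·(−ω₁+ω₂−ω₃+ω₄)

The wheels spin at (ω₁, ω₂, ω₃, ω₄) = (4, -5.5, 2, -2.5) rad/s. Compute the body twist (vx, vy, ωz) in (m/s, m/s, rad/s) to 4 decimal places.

(-0.0500, -0.1250, -1.2963)

k = lx + ly = 0.15 + 0.12 = 0.2700
ω₁+ω₂+ω₃+ω₄ = -2.0000  →  vx = (0.1/4)·-2.0000 = -0.0500
−ω₁+ω₂+ω₃−ω₄ = -5.0000  →  vy = (0.1/4)·-5.0000 = -0.1250
−ω₁+ω₂−ω₃+ω₄ = -14.0000  →  ωz = (0.1/1.0800)·-14.0000 = -1.2963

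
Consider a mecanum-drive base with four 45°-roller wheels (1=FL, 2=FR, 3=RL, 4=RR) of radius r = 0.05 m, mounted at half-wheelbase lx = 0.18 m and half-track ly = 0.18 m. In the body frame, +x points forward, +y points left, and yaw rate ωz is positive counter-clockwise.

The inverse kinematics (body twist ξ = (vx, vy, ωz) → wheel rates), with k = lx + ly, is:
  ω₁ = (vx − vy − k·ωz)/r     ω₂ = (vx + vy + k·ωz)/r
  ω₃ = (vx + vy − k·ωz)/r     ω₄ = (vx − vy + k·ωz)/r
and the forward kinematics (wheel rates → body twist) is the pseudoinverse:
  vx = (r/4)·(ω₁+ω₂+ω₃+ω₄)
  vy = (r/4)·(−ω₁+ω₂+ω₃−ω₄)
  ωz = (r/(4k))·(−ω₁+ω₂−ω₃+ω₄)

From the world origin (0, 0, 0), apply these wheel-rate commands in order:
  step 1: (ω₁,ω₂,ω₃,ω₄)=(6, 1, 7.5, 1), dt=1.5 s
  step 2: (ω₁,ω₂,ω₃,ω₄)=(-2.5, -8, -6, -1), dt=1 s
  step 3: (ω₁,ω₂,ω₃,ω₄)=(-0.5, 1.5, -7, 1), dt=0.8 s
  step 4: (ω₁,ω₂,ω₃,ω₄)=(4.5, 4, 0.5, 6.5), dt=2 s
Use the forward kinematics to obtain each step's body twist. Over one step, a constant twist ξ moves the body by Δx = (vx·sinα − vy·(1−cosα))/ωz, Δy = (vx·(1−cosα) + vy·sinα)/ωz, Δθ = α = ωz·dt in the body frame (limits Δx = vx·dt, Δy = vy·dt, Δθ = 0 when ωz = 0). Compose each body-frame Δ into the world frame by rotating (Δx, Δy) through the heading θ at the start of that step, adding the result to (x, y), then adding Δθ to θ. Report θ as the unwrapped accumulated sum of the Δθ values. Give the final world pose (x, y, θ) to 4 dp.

(0.3127, -0.2875, 0.0434)

step 1: ξ=(vx,vy,ωz)=(0.1938, 0.0187, -0.3993), dt=1.5 → body Δ=(0.2817, -0.0580, -0.5990) → world pose (0.2817, -0.0580, -0.5990)
step 2: ξ=(vx,vy,ωz)=(-0.2188, -0.1313, -0.0174), dt=1.0 → body Δ=(-0.2199, -0.1293, -0.0174) → world pose (0.0272, -0.0409, -0.6163)
step 3: ξ=(vx,vy,ωz)=(-0.0625, -0.0750, 0.3472), dt=0.8 → body Δ=(-0.0411, -0.0661, 0.2778) → world pose (-0.0445, -0.0711, -0.3385)
step 4: ξ=(vx,vy,ωz)=(0.1938, -0.0813, 0.1910), dt=2.0 → body Δ=(0.4088, -0.0855, 0.3819) → world pose (0.3127, -0.2875, 0.0434)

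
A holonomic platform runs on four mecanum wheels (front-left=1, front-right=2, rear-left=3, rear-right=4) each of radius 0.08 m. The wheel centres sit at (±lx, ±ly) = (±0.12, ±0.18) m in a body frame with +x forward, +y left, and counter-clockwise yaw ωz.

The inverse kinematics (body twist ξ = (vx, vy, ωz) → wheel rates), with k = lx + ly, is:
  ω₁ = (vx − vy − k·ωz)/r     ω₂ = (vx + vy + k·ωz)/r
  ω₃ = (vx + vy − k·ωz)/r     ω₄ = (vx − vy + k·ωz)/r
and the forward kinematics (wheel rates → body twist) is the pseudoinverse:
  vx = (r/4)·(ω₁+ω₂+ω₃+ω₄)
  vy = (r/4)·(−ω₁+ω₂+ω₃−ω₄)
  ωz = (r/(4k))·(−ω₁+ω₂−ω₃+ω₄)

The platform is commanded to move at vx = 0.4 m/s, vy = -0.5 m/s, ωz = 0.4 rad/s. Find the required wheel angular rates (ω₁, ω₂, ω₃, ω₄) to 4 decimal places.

(9.7500, 0.2500, -2.7500, 12.7500)

k = lx + ly = 0.12 + 0.18 = 0.3000;  k·ωz = 0.3000·0.4 = 0.1200
ω₁ (FL) = (vx − vy − k·ωz)/r = 0.7800/0.08 = 9.7500
ω₂ (FR) = (vx + vy + k·ωz)/r = 0.0200/0.08 = 0.2500
ω₃ (RL) = (vx + vy − k·ωz)/r = -0.2200/0.08 = -2.7500
ω₄ (RR) = (vx − vy + k·ωz)/r = 1.0200/0.08 = 12.7500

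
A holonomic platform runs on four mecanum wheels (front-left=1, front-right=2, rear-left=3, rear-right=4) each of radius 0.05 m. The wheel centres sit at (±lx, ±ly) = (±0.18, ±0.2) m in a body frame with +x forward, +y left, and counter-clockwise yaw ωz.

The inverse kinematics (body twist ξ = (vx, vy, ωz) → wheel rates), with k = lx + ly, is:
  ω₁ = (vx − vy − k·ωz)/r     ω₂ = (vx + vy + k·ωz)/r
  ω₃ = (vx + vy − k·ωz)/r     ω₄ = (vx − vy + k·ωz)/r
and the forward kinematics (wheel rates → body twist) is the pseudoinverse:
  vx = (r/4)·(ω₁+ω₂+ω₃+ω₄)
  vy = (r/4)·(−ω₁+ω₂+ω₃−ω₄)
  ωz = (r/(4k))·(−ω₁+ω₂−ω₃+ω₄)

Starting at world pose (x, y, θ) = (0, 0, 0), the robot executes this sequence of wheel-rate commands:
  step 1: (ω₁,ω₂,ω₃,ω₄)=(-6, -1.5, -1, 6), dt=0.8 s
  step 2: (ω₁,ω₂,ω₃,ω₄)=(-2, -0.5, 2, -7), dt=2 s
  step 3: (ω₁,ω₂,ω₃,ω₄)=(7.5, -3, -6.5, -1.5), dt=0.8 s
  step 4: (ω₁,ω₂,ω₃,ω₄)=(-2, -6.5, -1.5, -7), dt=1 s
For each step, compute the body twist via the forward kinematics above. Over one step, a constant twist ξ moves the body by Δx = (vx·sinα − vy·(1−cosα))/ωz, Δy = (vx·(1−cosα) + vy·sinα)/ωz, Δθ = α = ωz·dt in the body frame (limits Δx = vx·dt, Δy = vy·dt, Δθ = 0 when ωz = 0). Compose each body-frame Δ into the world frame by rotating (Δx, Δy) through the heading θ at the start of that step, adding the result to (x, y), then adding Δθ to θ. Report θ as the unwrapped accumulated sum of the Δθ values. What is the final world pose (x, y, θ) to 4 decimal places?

step 1: ξ=(vx,vy,ωz)=(-0.0312, -0.0312, 0.3783), dt=0.8 → body Δ=(-0.0209, -0.0284, 0.3026) → world pose (-0.0209, -0.0284, 0.3026)
step 2: ξ=(vx,vy,ωz)=(-0.0938, 0.1313, -0.2467), dt=2.0 → body Δ=(-0.1165, 0.2973, -0.4934) → world pose (-0.2207, 0.2207, -0.1908)
step 3: ξ=(vx,vy,ωz)=(-0.0438, -0.1938, -0.1809), dt=0.8 → body Δ=(-0.0461, -0.1519, -0.1447) → world pose (-0.2948, 0.0803, -0.3355)
step 4: ξ=(vx,vy,ωz)=(-0.2125, 0.0125, -0.3289), dt=1.0 → body Δ=(-0.2067, 0.0469, -0.3289) → world pose (-0.4744, 0.1926, -0.6645)

(-0.4744, 0.1926, -0.6645)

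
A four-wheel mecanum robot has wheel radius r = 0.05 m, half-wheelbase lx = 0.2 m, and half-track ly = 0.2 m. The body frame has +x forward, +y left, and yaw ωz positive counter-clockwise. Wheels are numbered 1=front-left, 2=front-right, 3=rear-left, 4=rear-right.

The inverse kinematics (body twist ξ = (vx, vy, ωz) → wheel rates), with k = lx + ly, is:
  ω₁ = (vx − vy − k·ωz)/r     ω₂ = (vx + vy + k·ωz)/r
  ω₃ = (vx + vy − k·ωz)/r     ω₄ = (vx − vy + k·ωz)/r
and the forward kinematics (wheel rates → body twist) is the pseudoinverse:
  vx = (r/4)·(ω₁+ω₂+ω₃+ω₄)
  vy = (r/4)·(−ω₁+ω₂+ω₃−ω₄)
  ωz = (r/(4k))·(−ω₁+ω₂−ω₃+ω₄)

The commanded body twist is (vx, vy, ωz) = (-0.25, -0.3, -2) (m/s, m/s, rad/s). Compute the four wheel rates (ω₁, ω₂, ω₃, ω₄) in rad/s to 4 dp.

(17.0000, -27.0000, 5.0000, -15.0000)

k = lx + ly = 0.2 + 0.2 = 0.4000;  k·ωz = 0.4000·-2 = -0.8000
ω₁ (FL) = (vx − vy − k·ωz)/r = 0.8500/0.05 = 17.0000
ω₂ (FR) = (vx + vy + k·ωz)/r = -1.3500/0.05 = -27.0000
ω₃ (RL) = (vx + vy − k·ωz)/r = 0.2500/0.05 = 5.0000
ω₄ (RR) = (vx − vy + k·ωz)/r = -0.7500/0.05 = -15.0000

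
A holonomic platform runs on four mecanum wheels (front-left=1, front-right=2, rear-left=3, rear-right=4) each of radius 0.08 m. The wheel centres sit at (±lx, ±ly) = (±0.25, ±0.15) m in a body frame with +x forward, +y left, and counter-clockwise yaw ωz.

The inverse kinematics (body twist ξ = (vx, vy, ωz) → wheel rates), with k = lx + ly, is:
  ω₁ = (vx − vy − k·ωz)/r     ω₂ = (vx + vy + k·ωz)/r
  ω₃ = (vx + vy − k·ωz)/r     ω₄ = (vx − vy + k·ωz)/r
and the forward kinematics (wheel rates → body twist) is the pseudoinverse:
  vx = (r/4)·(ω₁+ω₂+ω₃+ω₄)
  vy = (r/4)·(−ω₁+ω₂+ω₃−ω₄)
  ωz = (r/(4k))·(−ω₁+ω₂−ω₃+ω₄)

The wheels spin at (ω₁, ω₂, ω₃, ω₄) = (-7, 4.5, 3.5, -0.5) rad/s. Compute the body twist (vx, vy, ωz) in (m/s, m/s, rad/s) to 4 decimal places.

k = lx + ly = 0.25 + 0.15 = 0.4000
ω₁+ω₂+ω₃+ω₄ = 0.5000  →  vx = (0.08/4)·0.5000 = 0.0100
−ω₁+ω₂+ω₃−ω₄ = 15.5000  →  vy = (0.08/4)·15.5000 = 0.3100
−ω₁+ω₂−ω₃+ω₄ = 7.5000  →  ωz = (0.08/1.6000)·7.5000 = 0.3750

(0.0100, 0.3100, 0.3750)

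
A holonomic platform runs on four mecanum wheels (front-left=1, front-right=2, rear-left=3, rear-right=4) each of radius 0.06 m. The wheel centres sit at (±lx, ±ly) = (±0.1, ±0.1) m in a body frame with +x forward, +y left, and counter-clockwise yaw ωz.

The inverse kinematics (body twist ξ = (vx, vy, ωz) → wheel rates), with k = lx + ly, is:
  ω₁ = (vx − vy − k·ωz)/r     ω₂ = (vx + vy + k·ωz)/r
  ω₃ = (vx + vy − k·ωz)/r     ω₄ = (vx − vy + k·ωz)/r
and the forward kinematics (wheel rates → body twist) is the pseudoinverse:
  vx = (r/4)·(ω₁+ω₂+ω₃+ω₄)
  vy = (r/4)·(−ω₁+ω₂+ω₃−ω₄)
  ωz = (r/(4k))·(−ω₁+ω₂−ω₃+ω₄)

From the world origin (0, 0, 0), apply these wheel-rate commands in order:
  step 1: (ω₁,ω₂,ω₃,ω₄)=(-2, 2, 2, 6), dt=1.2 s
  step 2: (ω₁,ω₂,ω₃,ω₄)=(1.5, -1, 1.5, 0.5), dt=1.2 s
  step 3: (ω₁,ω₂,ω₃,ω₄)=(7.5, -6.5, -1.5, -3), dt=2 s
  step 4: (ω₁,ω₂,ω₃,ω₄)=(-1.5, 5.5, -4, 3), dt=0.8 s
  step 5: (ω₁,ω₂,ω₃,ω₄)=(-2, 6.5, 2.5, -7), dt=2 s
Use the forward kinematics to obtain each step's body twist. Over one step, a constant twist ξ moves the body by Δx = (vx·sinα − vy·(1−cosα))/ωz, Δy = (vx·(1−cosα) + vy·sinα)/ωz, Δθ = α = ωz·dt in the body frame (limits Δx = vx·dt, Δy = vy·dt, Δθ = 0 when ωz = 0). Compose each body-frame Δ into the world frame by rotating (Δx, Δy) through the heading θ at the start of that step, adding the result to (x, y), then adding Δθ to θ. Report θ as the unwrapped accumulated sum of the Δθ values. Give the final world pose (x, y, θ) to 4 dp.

step 1: ξ=(vx,vy,ωz)=(0.1200, 0.0000, 0.6000), dt=1.2 → body Δ=(0.1319, 0.0496, 0.7200) → world pose (0.1319, 0.0496, 0.7200)
step 2: ξ=(vx,vy,ωz)=(0.0375, -0.0225, -0.2625), dt=1.2 → body Δ=(0.0400, -0.0336, -0.3150) → world pose (0.1841, 0.0508, 0.4050)
step 3: ξ=(vx,vy,ωz)=(-0.0525, -0.1875, -1.1625), dt=2.0 → body Δ=(-0.3046, -0.0415, -2.3250) → world pose (-0.0795, -0.1074, -1.9200)
step 4: ξ=(vx,vy,ωz)=(0.0450, 0.0000, 1.0500), dt=0.8 → body Δ=(0.0319, 0.0143, 0.8400) → world pose (-0.0771, -0.1422, -1.0800)
step 5: ξ=(vx,vy,ωz)=(0.0000, 0.2700, -0.0750), dt=2.0 → body Δ=(0.0404, 0.5380, -0.1500) → world pose (0.4165, 0.0757, -1.2300)

(0.4165, 0.0757, -1.2300)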